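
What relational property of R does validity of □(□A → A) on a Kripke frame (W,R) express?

Suppose □(□A→A) is valid. Take Rxy and set V(A)={w : Ryw}. Then at y, □A holds; since □(□A→A) at x, □A→A at y, so A at y, i.e. Ryy.

shift-reflexivity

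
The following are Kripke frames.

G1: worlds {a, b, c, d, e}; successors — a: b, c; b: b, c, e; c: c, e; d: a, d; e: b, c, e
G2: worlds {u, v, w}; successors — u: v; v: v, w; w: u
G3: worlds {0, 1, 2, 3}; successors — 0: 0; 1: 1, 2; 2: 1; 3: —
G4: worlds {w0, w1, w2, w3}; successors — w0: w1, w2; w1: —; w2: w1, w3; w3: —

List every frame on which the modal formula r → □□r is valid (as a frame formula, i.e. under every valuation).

The schema corresponds to a generalized confluence (Geach) condition: ∀x ∀z (xR²z → ∃w (x = w ∧ z = w)).
G1: fails — aR²b but a ≠ b.
G2: fails — uR²v but u ≠ v.
G3: fails — 1R²2 but 1 ≠ 2.
G4: fails — w0R²w1 but w0 ≠ w1.

none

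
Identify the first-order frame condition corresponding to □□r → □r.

Suppose □□r→□r is valid. Take Rxy and set V(r)={w : xR²w}. Then □□r at x, so □r at x, so r at y, i.e. ∃z(Rxz∧Rzy).

density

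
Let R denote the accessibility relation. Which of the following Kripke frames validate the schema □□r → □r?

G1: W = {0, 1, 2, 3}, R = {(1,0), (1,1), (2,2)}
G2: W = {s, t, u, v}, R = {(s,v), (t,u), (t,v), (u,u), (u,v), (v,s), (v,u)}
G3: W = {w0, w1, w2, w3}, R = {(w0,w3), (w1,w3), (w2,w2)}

This is the axiom for density; its first-order frame correspondent is ∀x ∀y (Rxy → ∃z (Rxz ∧ Rzy)).
G1: satisfies the condition.
G2: fails — Rvs but no z with Rvz and Rzs.
G3: fails — Rw0w3 but no z with Rw0z and Rzw3.
Valid on: G1.

G1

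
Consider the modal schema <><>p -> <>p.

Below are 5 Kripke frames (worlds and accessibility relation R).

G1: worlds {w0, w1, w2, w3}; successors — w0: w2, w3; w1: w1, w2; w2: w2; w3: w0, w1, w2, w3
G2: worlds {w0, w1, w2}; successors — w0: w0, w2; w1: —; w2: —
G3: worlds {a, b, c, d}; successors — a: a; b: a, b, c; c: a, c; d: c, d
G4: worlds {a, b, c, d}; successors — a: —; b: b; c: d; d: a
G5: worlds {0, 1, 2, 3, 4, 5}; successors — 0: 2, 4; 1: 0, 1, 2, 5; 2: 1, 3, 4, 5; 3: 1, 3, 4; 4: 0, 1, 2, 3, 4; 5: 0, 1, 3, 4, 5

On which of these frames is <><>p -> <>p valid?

This is the axiom for transitivity; its first-order frame correspondent is forall x forall y forall z (Rxy & Ryz -> Rxz).
G1: fails — Rw0w3 and Rw3w1 but not Rw0w1.
G2: satisfies the condition.
G3: fails — Rdc and Rca but not Rda.
G4: fails — Rcd and Rda but not Rca.
G5: fails — R34 and R42 but not R32.

G2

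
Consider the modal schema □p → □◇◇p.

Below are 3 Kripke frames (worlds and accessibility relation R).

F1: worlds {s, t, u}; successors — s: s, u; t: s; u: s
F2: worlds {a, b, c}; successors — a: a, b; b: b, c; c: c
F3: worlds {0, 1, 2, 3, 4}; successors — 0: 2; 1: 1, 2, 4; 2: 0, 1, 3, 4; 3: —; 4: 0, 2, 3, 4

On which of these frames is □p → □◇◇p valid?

Frame correspondent (Sahlqvist): ∀x ∀z (xRz → ∃w (xRw ∧ zR²w)) — i.e. a generalized confluence (Geach) condition.
F1: condition met.
F2: condition met.
F3: fails — 2R3 but no w with 2Rw and 3R²w.

F1, F2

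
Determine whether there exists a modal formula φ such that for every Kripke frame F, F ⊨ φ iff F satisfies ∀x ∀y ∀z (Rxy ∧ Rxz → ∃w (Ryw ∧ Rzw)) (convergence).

Yes: it is convergence, defined by the .2 schema ◇□r → □◇r.

Yes, by ◇□r → □◇r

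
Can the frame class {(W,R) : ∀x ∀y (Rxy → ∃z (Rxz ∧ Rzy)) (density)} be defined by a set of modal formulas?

Yes: it is density, defined by the C4 schema □□p → □p.
Suppose □□p→□p is valid. Take Rxy and set V(p)={w : xR²w}. Then □□p at x, so □p at x, so p at y, i.e. ∃z(Rxz∧Rzy).

Yes, by □□p → □p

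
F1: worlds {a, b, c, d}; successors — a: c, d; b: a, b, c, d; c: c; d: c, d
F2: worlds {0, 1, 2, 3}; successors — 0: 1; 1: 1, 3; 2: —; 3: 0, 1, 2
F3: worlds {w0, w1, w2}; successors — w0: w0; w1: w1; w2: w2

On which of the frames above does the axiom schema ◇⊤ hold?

Frame correspondent (Sahlqvist): ∀x ∃y Rxy — i.e. seriality.
F1: condition met.
F2: fails — world 2 has no successor.
F3: condition met.

F1, F3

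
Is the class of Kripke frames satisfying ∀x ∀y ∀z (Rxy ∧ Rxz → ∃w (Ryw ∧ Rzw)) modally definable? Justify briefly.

Yes, by ◇□p → □◇p

The condition is convergence. A defining modal formula is ◇□p → □◇p.
Suppose ◇□p→□◇p is valid. Take Rxy, Rxz and set V(p)={w : Ryw}. Then □p at y so ◇□p at x, so □◇p at x, so ◇p at z, giving w with Rzw and Ryw.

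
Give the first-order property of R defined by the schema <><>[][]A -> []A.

This is a Sahlqvist (Geach-type) schema ◇^2□^2A → □^1◇^0A.
Minimal-valuation argument: fix x; take any y with xR^2y and any z with xR^1z. Set V(A) to the set of worlds R-reachable from y in exactly 2 steps. Then □^2A holds at y, so the antecedent holds at x; validity forces ◇^0A at z, giving a w with zR^0w and yR^2w.
First-order correspondent: forall x forall y forall z ((x R^2 y & xRz) -> exists w (y R^2 w & z = w)).

forall x forall y forall z ((x R^2 y & xRz) -> exists w (y R^2 w & z = w))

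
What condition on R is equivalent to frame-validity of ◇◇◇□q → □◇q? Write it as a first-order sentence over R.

This is a Sahlqvist (Geach-type) schema ◇^3□^1q → □^1◇^1q.
Minimal-valuation argument: fix x; take any y with xR^3y and any z with xR^1z. Set V(q) to the set of worlds R-reachable from y in exactly 1 step. Then □^1q holds at y, so the antecedent holds at x; validity forces ◇^1q at z, giving a w with zR^1w and yR^1w.
First-order correspondent: ∀x ∀y ∀z ((xR³y ∧ xRz) → ∃w (yRw ∧ zRw)).

∀x ∀y ∀z ((xR³y ∧ xRz) → ∃w (yRw ∧ zRw))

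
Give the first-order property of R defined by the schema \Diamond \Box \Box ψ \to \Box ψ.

This is a Sahlqvist (Geach-type) schema ◇^1□^2ψ → □^1◇^0ψ.
Minimal-valuation argument: fix x; take any y with xR^1y and any z with xR^1z. Set V(ψ) to the set of worlds R-reachable from y in exactly 2 steps. Then □^2ψ holds at y, so the antecedent holds at x; validity forces ◇^0ψ at z, giving a w with zR^0w and yR^2w.
First-order correspondent: \forall x \forall y \forall z ((xRy \wedge xRz) \to \exists w (y R^2 w \wedge z = w)).

\forall x \forall y \forall z ((xRy \wedge xRz) \to \exists w (y R^2 w \wedge z = w))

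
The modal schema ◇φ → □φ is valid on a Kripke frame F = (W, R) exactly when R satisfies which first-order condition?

Suppose ◇φ→□φ is valid. Take Rxy, Rxz and set V(φ)={y}. Then ◇φ at x, so □φ at x, so φ at z, i.e. z=y.
Conversely, on a frame with partial functionality the schema holds at every world under every valuation.
Frame condition: ∀x ∀y ∀z (Rxy ∧ Rxz → y = z).

Partial functionality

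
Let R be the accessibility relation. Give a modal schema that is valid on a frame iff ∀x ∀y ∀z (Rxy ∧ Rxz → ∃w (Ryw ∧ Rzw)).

This is convergence; the standard corresponding axiom is .2: ◇□r → □◇r.
Suppose ◇□r→□◇r is valid. Take Rxy, Rxz and set V(r)={w : Ryw}. Then □r at y so ◇□r at x, so □◇r at x, so ◇r at z, giving w with Rzw and Ryw.

◇□r → □◇r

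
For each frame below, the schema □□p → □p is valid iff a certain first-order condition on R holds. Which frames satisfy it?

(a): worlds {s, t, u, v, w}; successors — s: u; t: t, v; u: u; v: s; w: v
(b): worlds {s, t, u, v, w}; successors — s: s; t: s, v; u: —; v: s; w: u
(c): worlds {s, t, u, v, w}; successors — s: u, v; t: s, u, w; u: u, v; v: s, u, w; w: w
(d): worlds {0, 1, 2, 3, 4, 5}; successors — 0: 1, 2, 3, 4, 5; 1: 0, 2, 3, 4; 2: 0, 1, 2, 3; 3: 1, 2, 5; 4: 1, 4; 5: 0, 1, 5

(d)

This is the axiom for density; its first-order frame correspondent is ∀x ∀y (Rxy → ∃z (Rxz ∧ Rzy)).
(a): fails — Rvs but no z with Rvz and Rzs.
(b): fails — Rwu but no z with Rwz and Rzu.
(c): fails — Rts but no z with Rtz and Rzs.
(d): ✓.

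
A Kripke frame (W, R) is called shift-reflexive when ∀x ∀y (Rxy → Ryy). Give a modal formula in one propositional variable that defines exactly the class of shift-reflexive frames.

□(□p → p)

A defining formula is □(□p → p) (the T□ axiom).
Suppose □(□p→p) is valid. Take Rxy and set V(p)={w : Ryw}. Then at y, □p holds; since □(□p→p) at x, □p→p at y, so p at y, i.e. Ryy.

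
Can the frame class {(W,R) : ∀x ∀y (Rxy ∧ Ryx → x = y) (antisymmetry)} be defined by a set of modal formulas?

Modal frame validity is preserved under surjective bounded morphisms.
The 6-cycle (worlds w0,w1,w2,w3,w4,w5 with w0→w1→w2→w3→w4→w5→w0) is antisymmetric. Sending even-indexed worlds to • and odd-indexed worlds to ∘ is a surjective bounded morphism onto the two-world frame with •↔∘, which is not antisymmetric.
So no modal formula (or set of formulas) defines exactly the antisymmetric frames.

Not modally definable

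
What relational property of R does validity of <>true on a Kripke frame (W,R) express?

◇⊤ holds at w iff w has a successor, so frame-validity of ◇⊤ is exactly seriality. Equivalently via □q → ◇q:
Suppose □q→◇q is valid. At any x set V(q)=W. Then □q at x, so ◇q at x, so x has a successor.

seriality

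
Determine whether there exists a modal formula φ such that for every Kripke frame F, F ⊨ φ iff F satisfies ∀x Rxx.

Yes, by □q → q

Yes: it is reflexivity, defined by the T schema □q → q.
Suppose □q→q is valid. At any x set V(q)={w : Rxw}. Then □q holds at x, so q holds at x, i.e. Rxx.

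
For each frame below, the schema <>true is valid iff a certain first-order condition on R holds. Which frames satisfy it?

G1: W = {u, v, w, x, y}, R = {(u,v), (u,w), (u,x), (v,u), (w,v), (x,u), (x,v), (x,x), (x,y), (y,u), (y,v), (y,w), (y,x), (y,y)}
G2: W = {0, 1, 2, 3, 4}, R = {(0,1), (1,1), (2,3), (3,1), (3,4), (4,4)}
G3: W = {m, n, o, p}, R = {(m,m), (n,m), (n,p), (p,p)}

G1, G2

Frame correspondent (Sahlqvist): forall x exists y Rxy — i.e. seriality.
G1: satisfies the condition.
G2: satisfies the condition.
G3: fails — world o has no successor.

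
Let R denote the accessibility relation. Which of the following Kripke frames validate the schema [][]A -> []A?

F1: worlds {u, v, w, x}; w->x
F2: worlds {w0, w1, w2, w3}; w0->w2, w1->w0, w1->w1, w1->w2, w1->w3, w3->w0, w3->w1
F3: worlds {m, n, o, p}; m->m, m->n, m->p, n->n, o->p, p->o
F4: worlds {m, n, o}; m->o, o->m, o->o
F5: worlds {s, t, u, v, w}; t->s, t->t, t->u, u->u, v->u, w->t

F4, F5

The schema corresponds to density: forall x forall y (Rxy -> exists z (Rxz & Rzy)).
F1: fails — Rwx but no z with Rwz and Rzx.
F2: fails — Rw0w2 but no z with Rw0z and Rzw2.
F3: fails — Rop but no z with Roz and Rzp.
F4: ✓.
F5: ✓.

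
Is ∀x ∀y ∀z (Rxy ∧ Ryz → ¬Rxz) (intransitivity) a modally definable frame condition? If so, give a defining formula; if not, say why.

No

Any modally definable frame class is closed under surjective bounded morphisms.
The 3-cycle (worlds a,b,c with a→b→c→a) is intransitive. Mapping every world to a single reflexive point • is a surjective bounded morphism; the reflexive point is not intransitive (R••∧R•• but R••).
So the class is not modally definable.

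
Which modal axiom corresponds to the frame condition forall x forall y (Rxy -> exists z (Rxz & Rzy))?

□□ψ → □ψ

A defining formula is □□ψ → □ψ (the C4 axiom).
Suppose □□ψ→□ψ is valid. Take Rxy and set V(ψ)={w : xR²w}. Then □□ψ at x, so □ψ at x, so ψ at y, i.e. ∃z(Rxz∧Rzy).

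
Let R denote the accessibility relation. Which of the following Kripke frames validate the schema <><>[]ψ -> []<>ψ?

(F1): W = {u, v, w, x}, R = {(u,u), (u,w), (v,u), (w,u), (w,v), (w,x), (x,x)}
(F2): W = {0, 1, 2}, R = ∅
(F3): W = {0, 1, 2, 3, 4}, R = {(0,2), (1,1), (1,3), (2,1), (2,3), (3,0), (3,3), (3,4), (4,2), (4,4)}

The schema corresponds to a generalized confluence (Geach) condition: forall x forall y forall z ((x R^2 y & xRz) -> exists w (yRw & zRw)).
(F1): fails — uR²x, uRu but no t with xRt and uRt.
(F2): satisfies the condition.
(F3): fails — 1R²0, 1R1 but no w with 0Rw and 1Rw.
Valid on: (F2).

(F2)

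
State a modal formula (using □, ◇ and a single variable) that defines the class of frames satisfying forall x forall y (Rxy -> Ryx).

s → □◇s

The condition is symmetry. The B schema s → □◇s defines it.
Suppose s→□◇s is valid. Take Rxy and set V(s)={x}. Then s at x, so □◇s at x, so ◇s at y, so some z with Ryz has s; z=x, i.e. Ryx.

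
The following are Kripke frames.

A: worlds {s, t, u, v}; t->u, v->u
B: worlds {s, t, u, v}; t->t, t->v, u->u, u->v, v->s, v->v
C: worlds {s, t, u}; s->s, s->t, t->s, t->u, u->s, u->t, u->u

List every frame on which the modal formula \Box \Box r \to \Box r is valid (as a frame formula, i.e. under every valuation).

B, C

Frame correspondent (Sahlqvist): \forall x \forall y (Rxy \to \exists z (Rxz \wedge Rzy)) — i.e. density.
A: fails — Rtu but no z with Rtz and Rzu.
B: satisfies the condition.
C: satisfies the condition.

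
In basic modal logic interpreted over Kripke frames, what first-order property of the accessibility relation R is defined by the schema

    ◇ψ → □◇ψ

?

This is the 5 axiom.
Its frame correspondent is the Euclidean property — ∀x ∀y ∀z (Rxy ∧ Rxz → Ryz).

The Euclidean property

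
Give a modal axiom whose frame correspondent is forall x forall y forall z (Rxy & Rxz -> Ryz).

This is the Euclidean property; the standard corresponding axiom is 5: ◇r → □◇r.
Suppose ◇r→□◇r is valid. Take Rxy, Rxz and set V(r)={y}. Then ◇r at x, so □◇r at x, so ◇r at z, so some w with Rzw has r; w=y, i.e. Rzy. By symmetry of the argument, Ryz.

◇r → □◇r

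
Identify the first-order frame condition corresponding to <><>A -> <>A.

This is a form of the 4 axiom.
It corresponds to transitivity: forall x forall y forall z (Rxy & Ryz -> Rxz).

Transitivity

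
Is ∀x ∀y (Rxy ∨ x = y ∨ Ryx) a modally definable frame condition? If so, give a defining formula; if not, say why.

Any modally definable frame class is closed under disjoint unions.
Take 4 disjoint single-world reflexive frames: each is trivially connected, but their disjoint union has 4 worlds with no edge between distinct components, so it is not connected.
So the class is not modally definable.

No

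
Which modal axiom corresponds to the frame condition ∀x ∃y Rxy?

□q → ◇q

A defining formula is □q → ◇q (the D axiom).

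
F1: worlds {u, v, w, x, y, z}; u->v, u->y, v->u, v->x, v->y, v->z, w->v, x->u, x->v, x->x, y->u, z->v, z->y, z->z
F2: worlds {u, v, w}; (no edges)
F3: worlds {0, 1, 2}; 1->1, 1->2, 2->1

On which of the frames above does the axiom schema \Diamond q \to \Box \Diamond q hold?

F2

This is the axiom for the Euclidean property; its first-order frame correspondent is \forall x \forall y \forall z (Rxy \wedge Rxz \to Ryz).
F1: fails — Ruv and Ruv but not Rvv.
F2: condition met.
F3: fails — R12 and R12 but not R22.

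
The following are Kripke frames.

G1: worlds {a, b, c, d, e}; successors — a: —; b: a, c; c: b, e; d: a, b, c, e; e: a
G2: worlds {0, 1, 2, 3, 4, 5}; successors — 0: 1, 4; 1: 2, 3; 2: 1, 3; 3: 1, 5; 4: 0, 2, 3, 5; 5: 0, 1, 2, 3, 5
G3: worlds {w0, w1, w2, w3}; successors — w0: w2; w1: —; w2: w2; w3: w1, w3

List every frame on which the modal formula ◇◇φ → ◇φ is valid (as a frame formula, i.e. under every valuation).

G3

This is the axiom for transitivity; its first-order frame correspondent is ∀x ∀y ∀z (Rxy ∧ Ryz → Rxz).
G1: fails — Rbc and Rcb but not Rbb.
G2: fails — R31 and R12 but not R32.
G3: ✓.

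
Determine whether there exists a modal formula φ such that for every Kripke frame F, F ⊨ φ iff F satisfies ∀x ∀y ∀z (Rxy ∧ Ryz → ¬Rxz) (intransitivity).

No

If a class were modally definable it would be closed under surjective bounded morphisms (Goldblatt–Thomason).
The 5-cycle (worlds w0,w1,w2,w3,w4 with w0→w1→w2→w3→w4→w0) is intransitive. Mapping every world to a single reflexive point • is a surjective bounded morphism; the reflexive point is not intransitive (R••∧R•• but R••).
Hence intransitivity is not modally definable.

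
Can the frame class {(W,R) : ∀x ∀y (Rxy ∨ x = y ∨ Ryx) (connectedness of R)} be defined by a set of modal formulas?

Any modally definable frame class is closed under disjoint unions.
Take 3 disjoint single-world reflexive frames: each is trivially connected, but their disjoint union has 3 worlds with no edge between distinct components, so it is not connected.
Hence connectedness of R is not modally definable.

No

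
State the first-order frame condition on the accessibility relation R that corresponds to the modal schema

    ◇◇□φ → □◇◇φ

This is a Sahlqvist (Geach-type) schema ◇^2□^1φ → □^1◇^2φ.
First-order correspondent: ∀x ∀y ∀z ((xR²y ∧ xRz) → ∃w (yRw ∧ zR²w)).

∀x ∀y ∀z ((xR²y ∧ xRz) → ∃w (yRw ∧ zR²w))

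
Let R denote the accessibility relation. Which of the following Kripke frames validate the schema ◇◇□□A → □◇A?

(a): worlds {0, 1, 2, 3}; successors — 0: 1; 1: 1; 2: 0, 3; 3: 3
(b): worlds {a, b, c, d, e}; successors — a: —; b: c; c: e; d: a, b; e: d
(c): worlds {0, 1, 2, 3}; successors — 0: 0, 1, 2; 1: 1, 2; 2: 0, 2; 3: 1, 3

This is the axiom for a generalized confluence (Geach) condition; its first-order frame correspondent is ∀x ∀y ∀z ((xR²y ∧ xRz) → ∃w (yR²w ∧ zRw)).
(a): fails — 2R²1, 2R3 but no w with 1R²w and 3Rw.
(b): fails — bR²e, bRc but no w with eR²w and cRw.
(c): ✓.
Valid on: (c).

(c)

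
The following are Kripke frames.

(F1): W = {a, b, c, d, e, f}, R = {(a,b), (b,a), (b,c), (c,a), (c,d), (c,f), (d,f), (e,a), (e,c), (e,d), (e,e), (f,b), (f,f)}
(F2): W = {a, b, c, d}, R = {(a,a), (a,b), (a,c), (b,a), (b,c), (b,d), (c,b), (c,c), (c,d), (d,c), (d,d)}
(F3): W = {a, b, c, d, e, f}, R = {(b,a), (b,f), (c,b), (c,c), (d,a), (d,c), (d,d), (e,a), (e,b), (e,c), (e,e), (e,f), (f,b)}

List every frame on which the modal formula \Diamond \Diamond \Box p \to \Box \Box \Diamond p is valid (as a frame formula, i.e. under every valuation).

Frame correspondent (Sahlqvist): \forall x \forall y \forall z ((x R^2 y \wedge x R^2 z) \to \exists w (yRw \wedge zRw)) — i.e. a generalized confluence (Geach) condition.
(F1): fails — aR²a, aR²c but no w with aRw and cRw.
(F2): condition met.
(F3): fails — cR²a, cR²a but no w with aRw and aRw.

(F2)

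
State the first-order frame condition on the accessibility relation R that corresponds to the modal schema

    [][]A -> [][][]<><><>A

forall x forall z (x R^3 z -> exists w (x R^2 w & z R^3 w))

This is a Sahlqvist (Geach-type) schema ◇^0□^2A → □^3◇^3A.
First-order correspondent: forall x forall z (x R^3 z -> exists w (x R^2 w & z R^3 w)).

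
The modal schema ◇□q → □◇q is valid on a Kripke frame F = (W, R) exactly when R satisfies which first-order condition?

convergence: ∀x ∀y ∀z (Rxy ∧ Rxz → ∃w (Ryw ∧ Rzw))

Suppose ◇□q→□◇q is valid. Take Rxy, Rxz and set V(q)={w : Ryw}. Then □q at y so ◇□q at x, so □◇q at x, so ◇q at z, giving w with Rzw and Ryw.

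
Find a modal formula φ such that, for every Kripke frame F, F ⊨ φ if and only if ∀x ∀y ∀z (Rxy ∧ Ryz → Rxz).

□p → □□p

A defining formula is □p → □□p (the 4 axiom).
Suppose □p→□□p is valid. Take Rxy, Ryz and set V(p)={w : Rxw}. Then □p at x, so □□p at x, so □p at y, so p at z, i.e. Rxz.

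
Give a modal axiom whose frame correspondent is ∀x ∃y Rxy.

□p → ◇p

The condition is seriality. The D schema □p → ◇p defines it.
Suppose □p→◇p is valid. At any x set V(p)=W. Then □p at x, so ◇p at x, so x has a successor.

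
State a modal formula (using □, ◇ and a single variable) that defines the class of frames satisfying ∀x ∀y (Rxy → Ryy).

□(□ψ → ψ)

The condition is shift-reflexivity. The T□ schema □(□ψ → ψ) defines it.
Suppose □(□ψ→ψ) is valid. Take Rxy and set V(ψ)={w : Ryw}. Then at y, □ψ holds; since □(□ψ→ψ) at x, □ψ→ψ at y, so ψ at y, i.e. Ryy.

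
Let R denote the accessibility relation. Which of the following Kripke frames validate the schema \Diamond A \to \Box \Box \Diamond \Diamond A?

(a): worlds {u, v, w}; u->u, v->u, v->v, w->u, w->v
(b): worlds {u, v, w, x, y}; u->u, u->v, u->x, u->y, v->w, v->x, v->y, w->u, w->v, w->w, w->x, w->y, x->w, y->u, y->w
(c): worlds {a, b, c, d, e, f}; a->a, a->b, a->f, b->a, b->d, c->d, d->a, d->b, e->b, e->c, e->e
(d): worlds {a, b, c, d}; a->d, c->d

The schema corresponds to a generalized confluence (Geach) condition: \forall x \forall y \forall z ((xRy \wedge x R^2 z) \to \exists w (y = w \wedge z R^2 w)).
(a): fails — vRv, vR²u but no t with v=t and uR²t.
(b): holds.
(c): fails — aRa, aR²f but no w with a=w and fR²w.
(d): holds.

(b), (d)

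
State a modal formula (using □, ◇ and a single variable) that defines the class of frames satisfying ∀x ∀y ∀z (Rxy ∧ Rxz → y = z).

◇ψ → □ψ

The condition is partial functionality. The CD schema ◇ψ → □ψ defines it.
Suppose ◇ψ→□ψ is valid. Take Rxy, Rxz and set V(ψ)={y}. Then ◇ψ at x, so □ψ at x, so ψ at z, i.e. z=y.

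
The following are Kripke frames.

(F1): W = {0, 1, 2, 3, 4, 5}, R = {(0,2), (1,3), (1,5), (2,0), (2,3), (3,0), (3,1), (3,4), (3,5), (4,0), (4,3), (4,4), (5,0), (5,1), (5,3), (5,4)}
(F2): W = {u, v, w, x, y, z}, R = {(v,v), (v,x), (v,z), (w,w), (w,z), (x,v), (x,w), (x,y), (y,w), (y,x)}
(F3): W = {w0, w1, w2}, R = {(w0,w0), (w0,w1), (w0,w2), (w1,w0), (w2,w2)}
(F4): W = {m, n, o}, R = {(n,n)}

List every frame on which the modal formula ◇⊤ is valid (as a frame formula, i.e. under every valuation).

(F1), (F3)

Frame correspondent (Sahlqvist): ∀x ∃y Rxy — i.e. seriality.
(F1): holds.
(F2): fails — world u has no successor.
(F3): holds.
(F4): fails — world m has no successor.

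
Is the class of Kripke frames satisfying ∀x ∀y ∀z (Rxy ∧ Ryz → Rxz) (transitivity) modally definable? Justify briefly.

This is a Sahlqvist condition; the 4 axiom □q → □□q defines it.
Suppose □q→□□q is valid. Take Rxy, Ryz and set V(q)={w : Rxw}. Then □q at x, so □□q at x, so □q at y, so q at z, i.e. Rxz.

Yes, by □q → □□q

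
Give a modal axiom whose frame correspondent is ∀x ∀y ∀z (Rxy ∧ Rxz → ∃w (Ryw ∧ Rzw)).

A defining formula is ◇□ψ → □◇ψ (the .2 axiom).
Suppose ◇□ψ→□◇ψ is valid. Take Rxy, Rxz and set V(ψ)={w : Ryw}. Then □ψ at y so ◇□ψ at x, so □◇ψ at x, so ◇ψ at z, giving w with Rzw and Ryw.

◇□ψ → □◇ψ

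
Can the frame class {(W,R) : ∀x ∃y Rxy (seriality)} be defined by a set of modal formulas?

Yes — defined by □p → ◇p

This is a Sahlqvist condition; the D axiom □p → ◇p defines it.
Suppose □p→◇p is valid. At any x set V(p)=W. Then □p at x, so ◇p at x, so x has a successor.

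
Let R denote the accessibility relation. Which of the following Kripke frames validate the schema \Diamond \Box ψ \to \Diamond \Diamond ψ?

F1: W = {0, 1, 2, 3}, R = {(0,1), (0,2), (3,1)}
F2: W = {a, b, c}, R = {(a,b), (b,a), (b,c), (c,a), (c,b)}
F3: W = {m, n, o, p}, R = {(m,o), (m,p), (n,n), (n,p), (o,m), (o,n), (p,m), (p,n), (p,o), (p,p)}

F2, F3

This is the axiom for a generalized confluence (Geach) condition; its first-order frame correspondent is \forall x \forall y (xRy \to \exists w (yRw \wedge x R^2 w)).
F1: fails — 0R1 but no w with 1Rw and 0R²w.
F2: condition met.
F3: condition met.
Valid on: F2, F3.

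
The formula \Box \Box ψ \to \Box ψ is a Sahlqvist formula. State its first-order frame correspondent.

density: \forall x \forall y (Rxy \to \exists z (Rxz \wedge Rzy))

Suppose □□ψ→□ψ is valid. Take Rxy and set V(ψ)={w : xR²w}. Then □□ψ at x, so □ψ at x, so ψ at y, i.e. ∃z(Rxz∧Rzy).
Conversely, any frame satisfying \forall x \forall y (Rxy \to \exists z (Rxz \wedge Rzy)) validates the schema.
So the correspondent is density.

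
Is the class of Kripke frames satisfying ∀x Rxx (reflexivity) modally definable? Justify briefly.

The condition is reflexivity. A defining modal formula is □q → q.

Yes, by □q → q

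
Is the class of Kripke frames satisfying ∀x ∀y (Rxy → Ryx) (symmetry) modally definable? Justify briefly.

Yes — defined by r → □◇r

Yes: it is symmetry, defined by the B schema r → □◇r.
Suppose r→□◇r is valid. Take Rxy and set V(r)={x}. Then r at x, so □◇r at x, so ◇r at y, so some z with Ryz has r; z=x, i.e. Ryx.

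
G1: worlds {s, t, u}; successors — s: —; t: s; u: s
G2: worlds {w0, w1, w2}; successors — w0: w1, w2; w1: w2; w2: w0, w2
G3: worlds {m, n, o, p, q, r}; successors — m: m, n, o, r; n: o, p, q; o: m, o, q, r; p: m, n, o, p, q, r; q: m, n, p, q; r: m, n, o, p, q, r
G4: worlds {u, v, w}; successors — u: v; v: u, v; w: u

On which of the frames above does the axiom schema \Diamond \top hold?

Frame correspondent (Sahlqvist): \forall x \exists y Rxy — i.e. seriality.
G1: fails — world s has no successor.
G2: ✓.
G3: ✓.
G4: ✓.

G2, G3, G4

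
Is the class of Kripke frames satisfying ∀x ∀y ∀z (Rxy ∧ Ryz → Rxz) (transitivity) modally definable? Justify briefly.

Yes: it is transitivity, defined by the 4 schema □q → □□q.
Suppose □q→□□q is valid. Take Rxy, Ryz and set V(q)={w : Rxw}. Then □q at x, so □□q at x, so □q at y, so q at z, i.e. Rxz.

Yes — defined by □q → □□q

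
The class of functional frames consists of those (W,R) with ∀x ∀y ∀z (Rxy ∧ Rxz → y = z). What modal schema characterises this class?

The condition is partial functionality. The CD schema ◇p → □p defines it.
Suppose ◇p→□p is valid. Take Rxy, Rxz and set V(p)={y}. Then ◇p at x, so □p at x, so p at z, i.e. z=y.

◇p → □p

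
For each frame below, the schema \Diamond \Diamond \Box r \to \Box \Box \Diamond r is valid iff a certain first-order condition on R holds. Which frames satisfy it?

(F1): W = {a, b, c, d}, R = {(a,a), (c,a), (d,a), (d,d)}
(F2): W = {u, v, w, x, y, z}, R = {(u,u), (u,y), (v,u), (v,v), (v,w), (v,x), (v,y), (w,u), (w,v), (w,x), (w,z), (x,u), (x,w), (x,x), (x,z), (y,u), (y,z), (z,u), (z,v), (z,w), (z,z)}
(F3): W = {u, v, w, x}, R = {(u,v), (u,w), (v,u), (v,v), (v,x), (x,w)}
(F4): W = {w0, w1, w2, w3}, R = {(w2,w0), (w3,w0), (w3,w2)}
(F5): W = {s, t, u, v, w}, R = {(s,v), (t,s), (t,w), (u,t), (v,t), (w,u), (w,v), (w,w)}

(F1), (F2)

This is the axiom for a generalized confluence (Geach) condition; its first-order frame correspondent is \forall x \forall y \forall z ((x R^2 y \wedge x R^2 z) \to \exists w (yRw \wedge zRw)).
(F1): holds.
(F2): holds.
(F3): fails — uR²v, uR²x but no t with vRt and xRt.
(F4): fails — w3R²w0, w3R²w0 but no w with w0Rw and w0Rw.
(F5): fails — tR²u, tR²w but no w* with uRw* and wRw*.
Valid on: (F1), (F2).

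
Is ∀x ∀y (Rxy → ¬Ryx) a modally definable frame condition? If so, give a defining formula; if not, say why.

Modal frame validity is preserved under surjective bounded morphisms.
The 3-cycle (worlds w0,w1,w2 with w0→w1→w2→w0) is asymmetric. Mapping every world to a single reflexive point • is a surjective bounded morphism, and the reflexive point is not asymmetric (R•• but asymmetry requires ¬R••).
So the class is not modally definable.

No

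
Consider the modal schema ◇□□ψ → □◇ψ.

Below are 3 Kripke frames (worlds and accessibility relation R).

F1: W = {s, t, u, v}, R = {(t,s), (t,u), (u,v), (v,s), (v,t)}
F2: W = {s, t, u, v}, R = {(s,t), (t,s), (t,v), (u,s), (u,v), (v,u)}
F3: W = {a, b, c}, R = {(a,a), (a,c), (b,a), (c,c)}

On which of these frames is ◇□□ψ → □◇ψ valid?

F3

Frame correspondent (Sahlqvist): ∀x ∀y ∀z ((xRy ∧ xRz) → ∃w (yR²w ∧ zRw)) — i.e. a generalized confluence (Geach) condition.
F1: fails — tRs, tRs but no w with sR²w and sRw.
F2: fails — sRt, sRt but no w with tR²w and tRw.
F3: ✓.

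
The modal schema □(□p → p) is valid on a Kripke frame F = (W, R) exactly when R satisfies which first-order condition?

Suppose □(□p→p) is valid. Take Rxy and set V(p)={w : Ryw}. Then at y, □p holds; since □(□p→p) at x, □p→p at y, so p at y, i.e. Ryy.
The converse is a direct semantic check.
Frame condition: ∀x ∀y (Rxy → Ryy).

shift-reflexivity: ∀x ∀y (Rxy → Ryy)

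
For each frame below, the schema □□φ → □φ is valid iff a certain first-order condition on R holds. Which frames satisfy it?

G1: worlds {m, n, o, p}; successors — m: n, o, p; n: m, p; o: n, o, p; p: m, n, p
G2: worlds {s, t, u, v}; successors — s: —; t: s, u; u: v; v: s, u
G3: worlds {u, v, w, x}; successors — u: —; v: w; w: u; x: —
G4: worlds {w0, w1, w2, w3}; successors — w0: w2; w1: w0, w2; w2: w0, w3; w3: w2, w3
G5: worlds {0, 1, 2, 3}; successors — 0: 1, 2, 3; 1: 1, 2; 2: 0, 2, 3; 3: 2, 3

This is the axiom for density; its first-order frame correspondent is ∀x ∀y (Rxy → ∃z (Rxz ∧ Rzy)).
G1: holds.
G2: fails — Ruv but no z with Ruz and Rzv.
G3: fails — Rwu but no z with Rwz and Rzu.
G4: fails — Rw0w2 but no z with Rw0z and Rzw2.
G5: holds.

G1, G5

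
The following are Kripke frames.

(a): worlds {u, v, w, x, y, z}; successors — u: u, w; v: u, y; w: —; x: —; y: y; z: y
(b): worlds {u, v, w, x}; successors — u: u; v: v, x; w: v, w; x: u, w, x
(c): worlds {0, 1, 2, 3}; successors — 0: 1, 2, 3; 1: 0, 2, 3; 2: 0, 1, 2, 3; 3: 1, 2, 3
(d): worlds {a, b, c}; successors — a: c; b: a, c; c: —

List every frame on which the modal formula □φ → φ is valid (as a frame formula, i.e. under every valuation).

The schema corresponds to reflexivity: ∀x Rxx.
(a): fails — world v does not see itself.
(b): holds.
(c): fails — world 0 does not see itself.
(d): fails — world a does not see itself.
Valid on: (b).

(b)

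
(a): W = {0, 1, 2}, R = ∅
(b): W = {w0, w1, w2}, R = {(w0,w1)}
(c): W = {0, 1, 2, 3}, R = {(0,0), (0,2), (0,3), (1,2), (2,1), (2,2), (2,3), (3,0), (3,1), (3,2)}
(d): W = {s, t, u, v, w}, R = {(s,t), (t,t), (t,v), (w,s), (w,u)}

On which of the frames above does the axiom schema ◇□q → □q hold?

(a)

The schema corresponds to the Euclidean property: ∀x ∀y ∀z (Rxy ∧ Rxz → Ryz).
(a): condition met.
(b): fails — Rw0w1 and Rw0w1 but not Rw1w1.
(c): fails — R02 and R00 but not R20.
(d): fails — Rtv and Rtv but not Rvv.
Valid on: (a).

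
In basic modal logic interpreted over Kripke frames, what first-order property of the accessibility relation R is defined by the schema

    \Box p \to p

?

Suppose □p→p is valid. At any x set V(p)={w : Rxw}. Then □p holds at x, so p holds at x, i.e. Rxx.

Reflexivity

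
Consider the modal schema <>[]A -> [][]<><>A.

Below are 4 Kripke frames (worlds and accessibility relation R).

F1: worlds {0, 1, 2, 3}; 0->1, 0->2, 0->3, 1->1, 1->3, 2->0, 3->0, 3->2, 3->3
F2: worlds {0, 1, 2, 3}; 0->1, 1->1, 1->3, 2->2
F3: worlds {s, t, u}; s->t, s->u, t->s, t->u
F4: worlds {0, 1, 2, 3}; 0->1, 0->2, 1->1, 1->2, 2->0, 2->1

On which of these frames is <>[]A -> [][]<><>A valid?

F4

The schema corresponds to a generalized confluence (Geach) condition: forall x forall y forall z ((xRy & x R^2 z) -> exists w (yRw & z R^2 w)).
F1: fails — 0R2, 0R²2 but no w with 2Rw and 2R²w.
F2: fails — 0R1, 0R²3 but no w with 1Rw and 3R²w.
F3: fails — sRt, sR²u but no w with tRw and uR²w.
F4: ✓.
Valid on: F4.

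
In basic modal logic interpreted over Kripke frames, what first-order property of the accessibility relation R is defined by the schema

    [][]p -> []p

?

Density

Suppose □□p→□p is valid. Take Rxy and set V(p)={w : xR²w}. Then □□p at x, so □p at x, so p at y, i.e. ∃z(Rxz∧Rzy).
Conversely, on a frame with density the schema holds at every world under every valuation.
So the correspondent is density.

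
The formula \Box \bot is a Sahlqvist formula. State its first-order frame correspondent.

□⊥ is valid iff no world has any successor (otherwise □⊥ fails at any world with one).
Conversely, on a frame with emptiness of R the schema holds at every world under every valuation.
So the correspondent is emptiness of R.

emptiness of R: \forall x \forall y \neg Rxy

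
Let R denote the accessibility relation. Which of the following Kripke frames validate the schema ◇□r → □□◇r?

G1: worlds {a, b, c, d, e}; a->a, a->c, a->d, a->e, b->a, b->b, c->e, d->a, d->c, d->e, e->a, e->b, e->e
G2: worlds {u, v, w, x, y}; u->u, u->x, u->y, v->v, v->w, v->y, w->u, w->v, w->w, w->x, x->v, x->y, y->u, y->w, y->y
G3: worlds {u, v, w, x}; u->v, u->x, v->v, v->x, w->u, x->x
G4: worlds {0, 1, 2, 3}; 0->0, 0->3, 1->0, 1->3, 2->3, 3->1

G2, G3

The schema corresponds to a generalized confluence (Geach) condition: ∀x ∀y ∀z ((xRy ∧ xR²z) → ∃w (yRw ∧ zRw)).
G1: fails — aRc, aR²b but no w with cRw and bRw.
G2: satisfies the condition.
G3: satisfies the condition.
G4: fails — 0R0, 0R²3 but no w with 0Rw and 3Rw.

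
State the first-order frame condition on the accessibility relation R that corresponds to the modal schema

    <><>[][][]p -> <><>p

This is a Sahlqvist (Geach-type) schema ◇^2□^3p → □^0◇^2p.
Minimal-valuation argument: fix x; take any y with xR^2y and any z with xR^0z. Set V(p) to the set of worlds R-reachable from y in exactly 3 steps. Then □^3p holds at y, so the antecedent holds at x; validity forces ◇^2p at z, giving a w with zR^2w and yR^3w.
First-order correspondent: forall x forall y (x R^2 y -> exists w (y R^3 w & x R^2 w)).

forall x forall y (x R^2 y -> exists w (y R^3 w & x R^2 w))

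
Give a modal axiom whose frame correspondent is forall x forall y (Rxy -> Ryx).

r → □◇r

The condition is symmetry. The B schema r → □◇r defines it.
Suppose r→□◇r is valid. Take Rxy and set V(r)={x}. Then r at x, so □◇r at x, so ◇r at y, so some z with Ryz has r; z=x, i.e. Ryx.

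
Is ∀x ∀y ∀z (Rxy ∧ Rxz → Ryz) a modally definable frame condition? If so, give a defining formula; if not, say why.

Yes: it is the Euclidean property, defined by the 5 schema ◇r → □◇r.
Suppose ◇r→□◇r is valid. Take Rxy, Rxz and set V(r)={y}. Then ◇r at x, so □◇r at x, so ◇r at z, so some w with Rzw has r; w=y, i.e. Rzy. By symmetry of the argument, Ryz.

Definable; ◇r → □◇r defines it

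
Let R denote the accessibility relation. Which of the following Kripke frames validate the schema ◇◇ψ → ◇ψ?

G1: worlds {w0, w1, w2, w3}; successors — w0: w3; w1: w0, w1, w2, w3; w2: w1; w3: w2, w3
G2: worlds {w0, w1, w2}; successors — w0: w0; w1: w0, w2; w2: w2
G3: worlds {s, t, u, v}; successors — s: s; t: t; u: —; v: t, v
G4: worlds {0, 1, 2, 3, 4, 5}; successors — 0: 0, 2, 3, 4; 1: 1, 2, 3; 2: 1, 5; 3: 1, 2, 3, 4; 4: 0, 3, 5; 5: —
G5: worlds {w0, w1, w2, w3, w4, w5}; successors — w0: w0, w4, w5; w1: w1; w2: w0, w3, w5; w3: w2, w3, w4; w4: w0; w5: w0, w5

G2, G3

This is the axiom for a generalized confluence (Geach) condition; its first-order frame correspondent is ∀x ∀y (xR²y → ∃w (y = w ∧ xRw)).
G1: fails — w0R²w2 but no w with w2=w and w0Rw.
G2: holds.
G3: holds.
G4: fails — 0R²1 but no w with 1=w and 0Rw.
G5: fails — w2R²w2 but no w with w2=w and w2Rw.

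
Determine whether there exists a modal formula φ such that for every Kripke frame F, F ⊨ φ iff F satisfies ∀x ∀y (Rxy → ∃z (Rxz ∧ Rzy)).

The condition is density. A defining modal formula is □□q → □q.
Suppose □□q→□q is valid. Take Rxy and set V(q)={w : xR²w}. Then □□q at x, so □q at x, so q at y, i.e. ∃z(Rxz∧Rzy).

Yes, by □□q → □q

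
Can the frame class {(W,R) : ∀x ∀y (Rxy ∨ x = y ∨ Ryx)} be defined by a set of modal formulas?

Modal frame validity is preserved under disjoint unions.
Take 4 disjoint single-world reflexive frames: each is trivially connected, but their disjoint union has 4 worlds with no edge between distinct components, so it is not connected.
So the class is not modally definable.

Not modally definable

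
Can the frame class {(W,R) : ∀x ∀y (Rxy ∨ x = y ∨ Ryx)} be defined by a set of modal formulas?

Not definable by any modal formula

Modal frame validity is preserved under disjoint unions.
Take 2 disjoint single-world reflexive frames: each is trivially connected, but their disjoint union has 2 worlds with no edge between distinct components, so it is not connected.
So the class is not modally definable.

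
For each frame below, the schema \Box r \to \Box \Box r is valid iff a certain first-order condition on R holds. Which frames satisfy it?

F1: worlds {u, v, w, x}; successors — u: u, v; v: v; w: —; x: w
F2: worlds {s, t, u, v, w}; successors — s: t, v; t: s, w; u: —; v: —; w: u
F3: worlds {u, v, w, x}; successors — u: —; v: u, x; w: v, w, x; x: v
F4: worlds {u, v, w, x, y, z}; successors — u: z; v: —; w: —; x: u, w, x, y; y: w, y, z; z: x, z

F1

The schema corresponds to transitivity: \forall x \forall y \forall z (Rxy \wedge Ryz \to Rxz).
F1: satisfies the condition.
F2: fails — Rts and Rsv but not Rtv.
F3: fails — Rvx and Rxv but not Rvv.
F4: fails — Ruz and Rzx but not Rux.
Valid on: F1.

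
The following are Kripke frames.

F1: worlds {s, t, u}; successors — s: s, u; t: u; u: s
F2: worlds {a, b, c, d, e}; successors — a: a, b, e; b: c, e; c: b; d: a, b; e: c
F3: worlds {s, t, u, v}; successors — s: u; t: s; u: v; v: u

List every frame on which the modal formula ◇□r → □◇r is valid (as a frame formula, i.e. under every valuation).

This is the axiom for convergence; its first-order frame correspondent is ∀x ∀y ∀z (Rxy ∧ Rxz → ∃w (Ryw ∧ Rzw)).
F1: holds.
F2: fails — Rae and Raa but e and a have no common successor.
F3: holds.
Valid on: F1, F3.

F1, F3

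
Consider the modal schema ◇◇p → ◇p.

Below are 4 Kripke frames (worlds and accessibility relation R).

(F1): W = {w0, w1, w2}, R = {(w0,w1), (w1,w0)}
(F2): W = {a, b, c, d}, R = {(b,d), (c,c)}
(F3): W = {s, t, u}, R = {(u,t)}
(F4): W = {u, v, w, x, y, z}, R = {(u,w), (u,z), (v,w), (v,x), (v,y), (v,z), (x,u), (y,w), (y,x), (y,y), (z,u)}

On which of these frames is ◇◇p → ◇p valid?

(F2), (F3)

This is the axiom for transitivity; its first-order frame correspondent is ∀x ∀y ∀z (Rxy ∧ Ryz → Rxz).
(F1): fails — Rw0w1 and Rw1w0 but not Rw0w0.
(F2): satisfies the condition.
(F3): satisfies the condition.
(F4): fails — Ruz and Rzu but not Ruu.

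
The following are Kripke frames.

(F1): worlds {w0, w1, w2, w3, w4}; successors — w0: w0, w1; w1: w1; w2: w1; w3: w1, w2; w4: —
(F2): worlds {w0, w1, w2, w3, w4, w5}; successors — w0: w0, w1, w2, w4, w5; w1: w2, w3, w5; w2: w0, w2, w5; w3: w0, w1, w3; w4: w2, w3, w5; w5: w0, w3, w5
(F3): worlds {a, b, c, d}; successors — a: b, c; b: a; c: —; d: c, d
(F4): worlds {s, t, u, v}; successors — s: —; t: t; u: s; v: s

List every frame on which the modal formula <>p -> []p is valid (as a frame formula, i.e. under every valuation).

(F4)

This is the axiom for partial functionality; its first-order frame correspondent is forall x forall y forall z (Rxy & Rxz -> y = z).
(F1): fails — w0 sees both w0 and w1.
(F2): fails — w0 sees both w0 and w1.
(F3): fails — a sees both b and c.
(F4): ✓.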